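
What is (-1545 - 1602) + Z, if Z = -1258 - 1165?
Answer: -5570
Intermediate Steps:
Z = -2423
(-1545 - 1602) + Z = (-1545 - 1602) - 2423 = -3147 - 2423 = -5570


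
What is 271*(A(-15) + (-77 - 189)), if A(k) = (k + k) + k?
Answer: -84281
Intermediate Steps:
A(k) = 3*k (A(k) = 2*k + k = 3*k)
271*(A(-15) + (-77 - 189)) = 271*(3*(-15) + (-77 - 189)) = 271*(-45 - 266) = 271*(-311) = -84281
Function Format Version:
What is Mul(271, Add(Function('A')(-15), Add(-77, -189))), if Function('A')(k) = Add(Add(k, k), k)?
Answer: -84281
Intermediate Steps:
Function('A')(k) = Mul(3, k) (Function('A')(k) = Add(Mul(2, k), k) = Mul(3, k))
Mul(271, Add(Function('A')(-15), Add(-77, -189))) = Mul(271, Add(Mul(3, -15), Add(-77, -189))) = Mul(271, Add(-45, -266)) = Mul(271, -311) = -84281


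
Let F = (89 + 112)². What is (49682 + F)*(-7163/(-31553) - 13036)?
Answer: -37052736422835/31553 ≈ -1.1743e+9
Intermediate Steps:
F = 40401 (F = 201² = 40401)
(49682 + F)*(-7163/(-31553) - 13036) = (49682 + 40401)*(-7163/(-31553) - 13036) = 90083*(-7163*(-1/31553) - 13036) = 90083*(7163/31553 - 13036) = 90083*(-411317745/31553) = -37052736422835/31553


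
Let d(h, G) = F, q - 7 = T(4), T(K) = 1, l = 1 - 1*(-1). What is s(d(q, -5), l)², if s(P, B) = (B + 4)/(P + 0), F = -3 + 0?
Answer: 4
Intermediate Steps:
l = 2 (l = 1 + 1 = 2)
F = -3
q = 8 (q = 7 + 1 = 8)
d(h, G) = -3
s(P, B) = (4 + B)/P
s(d(q, -5), l)² = ((4 + 2)/(-3))² = (-⅓*6)² = (-2)² = 4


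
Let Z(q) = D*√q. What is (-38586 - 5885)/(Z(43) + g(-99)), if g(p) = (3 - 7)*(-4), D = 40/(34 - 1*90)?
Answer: -34865264/11469 - 1556485*√43/11469 ≈ -3929.9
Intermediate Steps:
D = -5/7 (D = 40/(34 - 90) = 40/(-56) = 40*(-1/56) = -5/7 ≈ -0.71429)
Z(q) = -5*√q/7
g(p) = 16 (g(p) = -4*(-4) = 16)
(-38586 - 5885)/(Z(43) + g(-99)) = (-38586 - 5885)/(-5*√43/7 + 16) = -44471/(16 - 5*√43/7)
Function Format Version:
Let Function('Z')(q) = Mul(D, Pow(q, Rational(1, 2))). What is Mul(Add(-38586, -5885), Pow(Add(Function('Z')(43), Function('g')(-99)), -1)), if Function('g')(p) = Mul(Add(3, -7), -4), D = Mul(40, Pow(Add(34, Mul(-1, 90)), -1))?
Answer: Add(Rational(-34865264, 11469), Mul(Rational(-1556485, 11469), Pow(43, Rational(1, 2)))) ≈ -3929.9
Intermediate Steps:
D = Rational(-5, 7) (D = Mul(40, Pow(Add(34, -90), -1)) = Mul(40, Pow(-56, -1)) = Mul(40, Rational(-1, 56)) = Rational(-5, 7) ≈ -0.71429)
Function('Z')(q) = Mul(Rational(-5, 7), Pow(q, Rational(1, 2)))
Function('g')(p) = 16 (Function('g')(p) = Mul(-4, -4) = 16)
Mul(Add(-38586, -5885), Pow(Add(Function('Z')(43), Function('g')(-99)), -1)) = Mul(Add(-38586, -5885), Pow(Add(Mul(Rational(-5, 7), Pow(43, Rational(1, 2))), 16), -1)) = Mul(-44471, Pow(Add(16, Mul(Rational(-5, 7), Pow(43, Rational(1, 2)))), -1))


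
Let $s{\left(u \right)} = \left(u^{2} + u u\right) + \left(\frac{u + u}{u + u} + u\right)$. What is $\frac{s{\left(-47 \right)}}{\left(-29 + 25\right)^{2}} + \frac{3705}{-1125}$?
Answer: $\frac{80987}{300} \approx 269.96$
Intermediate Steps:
$s{\left(u \right)} = 1 + u + 2 u^{2}$ ($s{\left(u \right)} = \left(u^{2} + u^{2}\right) + \left(\frac{2 u}{2 u} + u\right) = 2 u^{2} + \left(2 u \frac{1}{2 u} + u\right) = 2 u^{2} + \left(1 + u\right) = 1 + u + 2 u^{2}$)
$\frac{s{\left(-47 \right)}}{\left(-29 + 25\right)^{2}} + \frac{3705}{-1125} = \frac{1 - 47 + 2 \left(-47\right)^{2}}{\left(-29 + 25\right)^{2}} + \frac{3705}{-1125} = \frac{1 - 47 + 2 \cdot 2209}{\left(-4\right)^{2}} + 3705 \left(- \frac{1}{1125}\right) = \frac{1 - 47 + 4418}{16} - \frac{247}{75} = 4372 \cdot \frac{1}{16} - \frac{247}{75} = \frac{1093}{4} - \frac{247}{75} = \frac{80987}{300}$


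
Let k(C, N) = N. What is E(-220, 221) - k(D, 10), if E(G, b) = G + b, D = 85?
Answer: -9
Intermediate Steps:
E(-220, 221) - k(D, 10) = (-220 + 221) - 1*10 = 1 - 10 = -9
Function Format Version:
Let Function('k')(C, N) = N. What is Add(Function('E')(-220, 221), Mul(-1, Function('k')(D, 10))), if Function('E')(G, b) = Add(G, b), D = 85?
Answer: -9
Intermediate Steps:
Add(Function('E')(-220, 221), Mul(-1, Function('k')(D, 10))) = Add(Add(-220, 221), Mul(-1, 10)) = Add(1, -10) = -9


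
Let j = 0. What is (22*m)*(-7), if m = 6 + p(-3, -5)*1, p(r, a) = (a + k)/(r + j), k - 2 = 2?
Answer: -2926/3 ≈ -975.33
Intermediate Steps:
k = 4 (k = 2 + 2 = 4)
p(r, a) = (4 + a)/r (p(r, a) = (a + 4)/(r + 0) = (4 + a)/r)
m = 19/3 (m = 6 + ((4 - 5)/(-3))*1 = 6 - ⅓*(-1)*1 = 6 + (⅓)*1 = 6 + ⅓ = 19/3 ≈ 6.3333)
(22*m)*(-7) = (22*(19/3))*(-7) = (418/3)*(-7) = -2926/3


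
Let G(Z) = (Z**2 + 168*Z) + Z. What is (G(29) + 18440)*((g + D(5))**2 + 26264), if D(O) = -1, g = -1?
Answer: 635212776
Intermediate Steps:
G(Z) = Z**2 + 169*Z
(G(29) + 18440)*((g + D(5))**2 + 26264) = (29*(169 + 29) + 18440)*((-1 - 1)**2 + 26264) = (29*198 + 18440)*((-2)**2 + 26264) = (5742 + 18440)*(4 + 26264) = 24182*26268 = 635212776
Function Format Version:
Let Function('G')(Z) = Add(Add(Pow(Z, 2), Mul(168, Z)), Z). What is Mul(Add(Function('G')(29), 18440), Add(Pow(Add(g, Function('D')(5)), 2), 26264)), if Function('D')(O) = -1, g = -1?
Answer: 635212776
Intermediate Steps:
Function('G')(Z) = Add(Pow(Z, 2), Mul(169, Z))
Mul(Add(Function('G')(29), 18440), Add(Pow(Add(g, Function('D')(5)), 2), 26264)) = Mul(Add(Mul(29, Add(169, 29)), 18440), Add(Pow(Add(-1, -1), 2), 26264)) = Mul(Add(Mul(29, 198), 18440), Add(Pow(-2, 2), 26264)) = Mul(Add(5742, 18440), Add(4, 26264)) = Mul(24182, 26268) = 635212776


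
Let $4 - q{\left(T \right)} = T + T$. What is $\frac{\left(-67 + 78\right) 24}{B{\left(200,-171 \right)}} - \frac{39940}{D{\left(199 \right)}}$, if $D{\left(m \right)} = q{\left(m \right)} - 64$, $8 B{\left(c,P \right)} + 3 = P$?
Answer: $\frac{498522}{6641} \approx 75.067$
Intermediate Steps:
$q{\left(T \right)} = 4 - 2 T$ ($q{\left(T \right)} = 4 - \left(T + T\right) = 4 - 2 T$)
$B{\left(c,P \right)} = - \frac{3}{8} + \frac{P}{8}$
$D{\left(m \right)} = -60 - 2 m$ ($D{\left(m \right)} = \left(4 - 2 m\right) - 64 = -60 - 2 m$)
$\frac{\left(-67 + 78\right) 24}{B{\left(200,-171 \right)}} - \frac{39940}{D{\left(199 \right)}} = \frac{\left(-67 + 78\right) 24}{- \frac{3}{8} + \frac{1}{8} \left(-171\right)} - \frac{39940}{-60 - 398} = \frac{11 \cdot 24}{- \frac{3}{8} - \frac{171}{8}} - \frac{39940}{-60 - 398} = \frac{264}{- \frac{87}{4}} - \frac{39940}{-458} = 264 \left(- \frac{4}{87}\right) - - \frac{19970}{229} = - \frac{352}{29} + \frac{19970}{229} = \frac{498522}{6641}$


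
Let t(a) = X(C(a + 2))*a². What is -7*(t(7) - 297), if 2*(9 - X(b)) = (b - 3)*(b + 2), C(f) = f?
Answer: 10311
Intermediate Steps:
X(b) = 9 - (-3 + b)*(2 + b)/2 (X(b) = 9 - (b - 3)*(b + 2)/2 = 9 - (-3 + b)*(2 + b)/2)
t(a) = a²*(13 + a/2 - (2 + a)²/2) (t(a) = (12 + (a + 2)/2 - (a + 2)²/2)*a² = (12 + (2 + a)/2 - (2 + a)²/2)*a² = (12 + (1 + a/2) - (2 + a)²/2)*a² = (13 + a/2 - (2 + a)²/2)*a² = a²*(13 + a/2 - (2 + a)²/2))
-7*(t(7) - 297) = -7*((½)*7²*(26 + 7 - (2 + 7)²) - 297) = -7*((½)*49*(26 + 7 - 1*9²) - 297) = -7*((½)*49*(26 + 7 - 1*81) - 297) = -7*((½)*49*(26 + 7 - 81) - 297) = -7*((½)*49*(-48) - 297) = -7*(-1176 - 297) = -7*(-1473) = 10311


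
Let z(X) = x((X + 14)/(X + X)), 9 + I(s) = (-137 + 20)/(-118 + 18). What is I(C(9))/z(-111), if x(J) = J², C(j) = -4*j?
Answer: -9647343/235225 ≈ -41.013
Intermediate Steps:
I(s) = -783/100 (I(s) = -9 + (-137 + 20)/(-118 + 18) = -9 - 117/(-100) = -9 - 117*(-1/100) = -9 + 117/100 = -783/100)
z(X) = (14 + X)²/(4*X²) (z(X) = ((X + 14)/(X + X))² = ((14 + X)/((2*X)))² = ((14 + X)*(1/(2*X)))² = ((14 + X)/(2*X))² = (14 + X)²/(4*X²))
I(C(9))/z(-111) = -783*49284/(14 - 111)²/100 = -783/(100*((¼)*(1/12321)*(-97)²)) = -783/(100*((¼)*(1/12321)*9409)) = -783/(100*9409/49284) = -783/100*49284/9409 = -9647343/235225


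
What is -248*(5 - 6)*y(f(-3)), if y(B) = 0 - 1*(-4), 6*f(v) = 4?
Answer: 992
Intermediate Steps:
f(v) = ⅔ (f(v) = (⅙)*4 = ⅔)
y(B) = 4 (y(B) = 0 + 4 = 4)
-248*(5 - 6)*y(f(-3)) = -248*(5 - 6)*4 = -(-248)*4 = -248*(-4) = 992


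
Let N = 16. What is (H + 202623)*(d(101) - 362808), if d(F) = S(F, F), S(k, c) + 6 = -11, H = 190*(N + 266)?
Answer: -92956853475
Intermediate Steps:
H = 53580 (H = 190*(16 + 266) = 190*282 = 53580)
S(k, c) = -17 (S(k, c) = -6 - 11 = -17)
d(F) = -17
(H + 202623)*(d(101) - 362808) = (53580 + 202623)*(-17 - 362808) = 256203*(-362825) = -92956853475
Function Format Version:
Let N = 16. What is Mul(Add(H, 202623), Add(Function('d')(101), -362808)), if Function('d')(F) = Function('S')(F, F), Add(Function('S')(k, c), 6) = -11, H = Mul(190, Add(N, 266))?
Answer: -92956853475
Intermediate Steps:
H = 53580 (H = Mul(190, Add(16, 266)) = Mul(190, 282) = 53580)
Function('S')(k, c) = -17 (Function('S')(k, c) = Add(-6, -11) = -17)
Function('d')(F) = -17
Mul(Add(H, 202623), Add(Function('d')(101), -362808)) = Mul(Add(53580, 202623), Add(-17, -362808)) = Mul(256203, -362825) = -92956853475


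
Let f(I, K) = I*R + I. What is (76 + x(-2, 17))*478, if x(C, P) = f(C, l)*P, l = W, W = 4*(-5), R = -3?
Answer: 68832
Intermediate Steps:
W = -20
l = -20
f(I, K) = -2*I (f(I, K) = I*(-3) + I = -3*I + I = -2*I)
x(C, P) = -2*C*P (x(C, P) = (-2*C)*P = -2*C*P)
(76 + x(-2, 17))*478 = (76 - 2*(-2)*17)*478 = (76 + 68)*478 = 144*478 = 68832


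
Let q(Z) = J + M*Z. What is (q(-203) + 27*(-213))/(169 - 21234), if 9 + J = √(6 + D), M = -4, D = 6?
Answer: 4948/21065 - 2*√3/21065 ≈ 0.23473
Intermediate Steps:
J = -9 + 2*√3 (J = -9 + √(6 + 6) = -9 + √12 = -9 + 2*√3 ≈ -5.5359)
q(Z) = -9 - 4*Z + 2*√3 (q(Z) = (-9 + 2*√3) - 4*Z = -9 - 4*Z + 2*√3)
(q(-203) + 27*(-213))/(169 - 21234) = ((-9 - 4*(-203) + 2*√3) + 27*(-213))/(169 - 21234) = ((-9 + 812 + 2*√3) - 5751)/(-21065) = ((803 + 2*√3) - 5751)*(-1/21065) = (-4948 + 2*√3)*(-1/21065) = 4948/21065 - 2*√3/21065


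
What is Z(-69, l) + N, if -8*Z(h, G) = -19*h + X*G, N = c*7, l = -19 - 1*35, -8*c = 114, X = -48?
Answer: -4701/8 ≈ -587.63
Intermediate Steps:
c = -57/4 (c = -⅛*114 = -57/4 ≈ -14.250)
l = -54 (l = -19 - 35 = -54)
N = -399/4 (N = -57/4*7 = -399/4 ≈ -99.750)
Z(h, G) = 6*G + 19*h/8 (Z(h, G) = -(-19*h - 48*G)/8 = -(-48*G - 19*h)/8 = 6*G + 19*h/8)
Z(-69, l) + N = (6*(-54) + (19/8)*(-69)) - 399/4 = (-324 - 1311/8) - 399/4 = -3903/8 - 399/4 = -4701/8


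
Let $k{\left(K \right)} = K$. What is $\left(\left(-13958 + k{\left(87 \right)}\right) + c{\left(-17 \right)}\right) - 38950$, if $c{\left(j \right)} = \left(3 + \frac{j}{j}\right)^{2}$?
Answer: $-52805$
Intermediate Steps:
$c{\left(j \right)} = 16$ ($c{\left(j \right)} = \left(3 + 1\right)^{2} = 4^{2} = 16$)
$\left(\left(-13958 + k{\left(87 \right)}\right) + c{\left(-17 \right)}\right) - 38950 = \left(\left(-13958 + 87\right) + 16\right) - 38950 = \left(-13871 + 16\right) - 38950 = -13855 - 38950 = -52805$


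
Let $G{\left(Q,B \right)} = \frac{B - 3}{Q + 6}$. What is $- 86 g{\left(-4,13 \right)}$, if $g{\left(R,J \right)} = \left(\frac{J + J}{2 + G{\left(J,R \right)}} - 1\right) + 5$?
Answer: $- \frac{53148}{31} \approx -1714.5$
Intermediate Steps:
$G{\left(Q,B \right)} = \frac{-3 + B}{6 + Q}$
$g{\left(R,J \right)} = 4 + \frac{2 J}{2 + \frac{-3 + R}{6 + J}}$ ($g{\left(R,J \right)} = \left(\frac{J + J}{2 + \frac{-3 + R}{6 + J}} - 1\right) + 5 = \left(\frac{2 J}{2 + \frac{-3 + R}{6 + J}} - 1\right) + 5 = \left(-1 + \frac{2 J}{2 + \frac{-3 + R}{6 + J}}\right) + 5 = 4 + \frac{2 J}{2 + \frac{-3 + R}{6 + J}}$)
$- 86 g{\left(-4,13 \right)} = - 86 \frac{2 \left(-6 + 2 \left(-4\right) + \left(4 + 13\right) \left(6 + 13\right)\right)}{9 - 4 + 2 \cdot 13} = - 86 \frac{2 \left(-6 - 8 + 17 \cdot 19\right)}{9 - 4 + 26} = - 86 \frac{2 \left(-6 - 8 + 323\right)}{31} = - 86 \cdot 2 \cdot \frac{1}{31} \cdot 309 = \left(-86\right) \frac{618}{31} = - \frac{53148}{31}$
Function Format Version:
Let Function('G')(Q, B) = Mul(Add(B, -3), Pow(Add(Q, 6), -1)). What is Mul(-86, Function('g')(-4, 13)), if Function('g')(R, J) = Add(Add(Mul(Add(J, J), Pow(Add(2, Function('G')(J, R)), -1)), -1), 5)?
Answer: Rational(-53148, 31) ≈ -1714.5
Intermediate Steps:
Function('G')(Q, B) = Mul(Pow(Add(6, Q), -1), Add(-3, B)) (Function('G')(Q, B) = Mul(Add(-3, B), Pow(Add(6, Q), -1)) = Mul(Pow(Add(6, Q), -1), Add(-3, B)))
Function('g')(R, J) = Add(4, Mul(2, J, Pow(Add(2, Mul(Pow(Add(6, J), -1), Add(-3, R))), -1))) (Function('g')(R, J) = Add(Add(Mul(Add(J, J), Pow(Add(2, Mul(Pow(Add(6, J), -1), Add(-3, R))), -1)), -1), 5) = Add(Add(Mul(Mul(2, J), Pow(Add(2, Mul(Pow(Add(6, J), -1), Add(-3, R))), -1)), -1), 5) = Add(Add(Mul(2, J, Pow(Add(2, Mul(Pow(Add(6, J), -1), Add(-3, R))), -1)), -1), 5) = Add(Add(-1, Mul(2, J, Pow(Add(2, Mul(Pow(Add(6, J), -1), Add(-3, R))), -1))), 5) = Add(4, Mul(2, J, Pow(Add(2, Mul(Pow(Add(6, J), -1), Add(-3, R))), -1))))
Mul(-86, Function('g')(-4, 13)) = Mul(-86, Mul(2, Pow(Add(9, -4, Mul(2, 13)), -1), Add(-6, Mul(2, -4), Mul(Add(4, 13), Add(6, 13))))) = Mul(-86, Mul(2, Pow(Add(9, -4, 26), -1), Add(-6, -8, Mul(17, 19)))) = Mul(-86, Mul(2, Pow(31, -1), Add(-6, -8, 323))) = Mul(-86, Mul(2, Rational(1, 31), 309)) = Mul(-86, Rational(618, 31)) = Rational(-53148, 31)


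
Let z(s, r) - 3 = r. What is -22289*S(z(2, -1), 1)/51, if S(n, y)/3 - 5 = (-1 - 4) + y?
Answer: -22289/17 ≈ -1311.1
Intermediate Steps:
z(s, r) = 3 + r
S(n, y) = 3*y (S(n, y) = 15 + 3*((-1 - 4) + y) = 15 + 3*(-5 + y) = 15 + (-15 + 3*y) = 3*y)
-22289*S(z(2, -1), 1)/51 = -22289*3*1/51 = -66867/51 = -22289*1/17 = -22289/17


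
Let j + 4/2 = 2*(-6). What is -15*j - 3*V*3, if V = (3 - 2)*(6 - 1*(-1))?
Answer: 147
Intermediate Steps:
j = -14 (j = -2 + 2*(-6) = -2 - 12 = -14)
V = 7 (V = 1*(6 + 1) = 1*7 = 7)
-15*j - 3*V*3 = -15*(-14) - 3*7*3 = 210 - 21*3 = 210 - 63 = 147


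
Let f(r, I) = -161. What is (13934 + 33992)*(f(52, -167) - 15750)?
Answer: -762550586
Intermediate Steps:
(13934 + 33992)*(f(52, -167) - 15750) = (13934 + 33992)*(-161 - 15750) = 47926*(-15911) = -762550586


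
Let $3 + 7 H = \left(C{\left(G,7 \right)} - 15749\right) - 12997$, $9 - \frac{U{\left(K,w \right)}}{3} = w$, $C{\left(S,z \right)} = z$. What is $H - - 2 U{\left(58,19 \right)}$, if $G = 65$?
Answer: $-4166$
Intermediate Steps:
$U{\left(K,w \right)} = 27 - 3 w$
$H = -4106$ ($H = - \frac{3}{7} + \frac{\left(7 - 15749\right) - 12997}{7} = - \frac{3}{7} + \frac{-15742 - 12997}{7} = - \frac{3}{7} + \frac{1}{7} \left(-28739\right) = - \frac{3}{7} - \frac{28739}{7} = -4106$)
$H - - 2 U{\left(58,19 \right)} = -4106 - - 2 \left(27 - 57\right) = -4106 - \left(-2\right) \left(-30\right) = -4106 - 60 = -4166$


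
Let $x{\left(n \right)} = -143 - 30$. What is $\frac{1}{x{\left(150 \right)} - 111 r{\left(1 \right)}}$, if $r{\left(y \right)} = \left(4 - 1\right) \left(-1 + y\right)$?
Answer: $- \frac{1}{173} \approx -0.0057803$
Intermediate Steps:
$r{\left(y \right)} = -3 + 3 y$ ($r{\left(y \right)} = 3 \left(-1 + y\right) = -3 + 3 y$)
$x{\left(n \right)} = -173$ ($x{\left(n \right)} = -143 - 30 = -173$)
$\frac{1}{x{\left(150 \right)} - 111 r{\left(1 \right)}} = \frac{1}{-173 - 111 \left(-3 + 3 \cdot 1\right)} = \frac{1}{-173 - 111 \left(-3 + 3\right)} = \frac{1}{-173 - 0} = \frac{1}{-173 + 0} = \frac{1}{-173} = - \frac{1}{173}$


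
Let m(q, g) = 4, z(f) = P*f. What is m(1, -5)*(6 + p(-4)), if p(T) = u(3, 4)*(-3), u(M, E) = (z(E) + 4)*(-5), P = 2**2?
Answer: 1224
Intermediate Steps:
P = 4
z(f) = 4*f
u(M, E) = -20 - 20*E (u(M, E) = (4*E + 4)*(-5) = (4 + 4*E)*(-5) = -20 - 20*E)
p(T) = 300 (p(T) = (-20 - 20*4)*(-3) = (-20 - 80)*(-3) = -100*(-3) = 300)
m(1, -5)*(6 + p(-4)) = 4*(6 + 300) = 4*306 = 1224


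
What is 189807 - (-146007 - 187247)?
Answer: 523061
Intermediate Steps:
189807 - (-146007 - 187247) = 189807 - 1*(-333254) = 189807 + 333254 = 523061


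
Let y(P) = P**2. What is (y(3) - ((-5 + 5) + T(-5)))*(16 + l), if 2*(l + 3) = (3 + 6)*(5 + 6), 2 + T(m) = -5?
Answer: 1000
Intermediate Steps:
T(m) = -7 (T(m) = -2 - 5 = -7)
l = 93/2 (l = -3 + ((3 + 6)*(5 + 6))/2 = -3 + (9*11)/2 = -3 + (1/2)*99 = -3 + 99/2 = 93/2 ≈ 46.500)
(y(3) - ((-5 + 5) + T(-5)))*(16 + l) = (3**2 - ((-5 + 5) - 7))*(16 + 93/2) = (9 - (0 - 7))*(125/2) = (9 - 1*(-7))*(125/2) = (9 + 7)*(125/2) = 16*(125/2) = 1000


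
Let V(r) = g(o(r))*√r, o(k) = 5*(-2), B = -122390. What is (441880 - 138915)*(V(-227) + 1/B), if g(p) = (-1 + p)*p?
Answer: -60593/24478 + 33326150*I*√227 ≈ -2.4754 + 5.0211e+8*I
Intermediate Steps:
o(k) = -10
g(p) = p*(-1 + p)
V(r) = 110*√r (V(r) = (-10*(-1 - 10))*√r = (-10*(-11))*√r = 110*√r)
(441880 - 138915)*(V(-227) + 1/B) = (441880 - 138915)*(110*√(-227) + 1/(-122390)) = 302965*(110*(I*√227) - 1/122390) = 302965*(110*I*√227 - 1/122390) = 302965*(-1/122390 + 110*I*√227) = -60593/24478 + 33326150*I*√227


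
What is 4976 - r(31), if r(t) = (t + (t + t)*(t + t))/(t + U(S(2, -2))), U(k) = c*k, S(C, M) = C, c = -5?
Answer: 100621/21 ≈ 4791.5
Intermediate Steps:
U(k) = -5*k
r(t) = (t + 4*t²)/(-10 + t) (r(t) = (t + (t + t)*(t + t))/(t - 5*2) = (t + (2*t)*(2*t))/(t - 10) = (t + 4*t²)/(-10 + t))
4976 - r(31) = 4976 - 31*(1 + 4*31)/(-10 + 31) = 4976 - 31*(1 + 124)/21 = 4976 - 31*125/21 = 4976 - 1*3875/21 = 4976 - 3875/21 = 100621/21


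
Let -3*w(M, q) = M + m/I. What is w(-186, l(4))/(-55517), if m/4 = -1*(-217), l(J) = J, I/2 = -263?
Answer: -49352/43802913 ≈ -0.0011267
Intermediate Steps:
I = -526 (I = 2*(-263) = -526)
m = 868 (m = 4*(-1*(-217)) = 4*217 = 868)
w(M, q) = 434/789 - M/3 (w(M, q) = -(M + 868/(-526))/3 = -(M + 868*(-1/526))/3 = -(M - 434/263)/3 = -(-434/263 + M)/3 = 434/789 - M/3)
w(-186, l(4))/(-55517) = (434/789 - ⅓*(-186))/(-55517) = (434/789 + 62)*(-1/55517) = (49352/789)*(-1/55517) = -49352/43802913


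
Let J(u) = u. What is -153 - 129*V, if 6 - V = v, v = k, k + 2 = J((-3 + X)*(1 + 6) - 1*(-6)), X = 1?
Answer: -2217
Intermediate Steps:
k = -10 (k = -2 + ((-3 + 1)*(1 + 6) - 1*(-6)) = -2 + (-2*7 + 6) = -2 + (-14 + 6) = -2 - 8 = -10)
v = -10
V = 16 (V = 6 - 1*(-10) = 6 + 10 = 16)
-153 - 129*V = -153 - 129*16 = -153 - 2064 = -2217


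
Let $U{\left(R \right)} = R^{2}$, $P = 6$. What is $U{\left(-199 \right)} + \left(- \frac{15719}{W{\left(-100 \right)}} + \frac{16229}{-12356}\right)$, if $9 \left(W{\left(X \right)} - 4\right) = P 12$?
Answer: $\frac{709662595}{18534} \approx 38290.0$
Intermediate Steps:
$W{\left(X \right)} = 12$ ($W{\left(X \right)} = 4 + \frac{6 \cdot 12}{9} = 4 + \frac{1}{9} \cdot 72 = 4 + 8 = 12$)
$U{\left(-199 \right)} + \left(- \frac{15719}{W{\left(-100 \right)}} + \frac{16229}{-12356}\right) = \left(-199\right)^{2} + \left(- \frac{15719}{12} + \frac{16229}{-12356}\right) = 39601 + \left(\left(-15719\right) \frac{1}{12} + 16229 \left(- \frac{1}{12356}\right)\right) = 39601 - \frac{24302339}{18534} = \frac{709662595}{18534}$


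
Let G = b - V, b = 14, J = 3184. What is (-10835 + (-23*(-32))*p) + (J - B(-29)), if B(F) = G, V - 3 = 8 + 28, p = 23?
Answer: 9302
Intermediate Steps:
V = 39 (V = 3 + (8 + 28) = 3 + 36 = 39)
G = -25 (G = 14 - 1*39 = 14 - 39 = -25)
B(F) = -25
(-10835 + (-23*(-32))*p) + (J - B(-29)) = (-10835 - 23*(-32)*23) + (3184 - 1*(-25)) = (-10835 + 736*23) + (3184 + 25) = (-10835 + 16928) + 3209 = 6093 + 3209 = 9302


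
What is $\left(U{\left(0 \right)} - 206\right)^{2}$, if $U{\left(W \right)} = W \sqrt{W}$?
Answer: $42436$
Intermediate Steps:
$U{\left(W \right)} = W^{\frac{3}{2}}$
$\left(U{\left(0 \right)} - 206\right)^{2} = \left(0^{\frac{3}{2}} - 206\right)^{2} = \left(0 - 206\right)^{2} = \left(-206\right)^{2} = 42436$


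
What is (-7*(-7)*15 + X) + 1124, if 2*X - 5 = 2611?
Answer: 3167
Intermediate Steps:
X = 1308 (X = 5/2 + (1/2)*2611 = 5/2 + 2611/2 = 1308)
(-7*(-7)*15 + X) + 1124 = (-7*(-7)*15 + 1308) + 1124 = (49*15 + 1308) + 1124 = (735 + 1308) + 1124 = 2043 + 1124 = 3167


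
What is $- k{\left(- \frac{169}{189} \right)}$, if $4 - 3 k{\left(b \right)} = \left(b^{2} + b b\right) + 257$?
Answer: $\frac{9094535}{107163} \approx 84.866$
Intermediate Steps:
$k{\left(b \right)} = - \frac{253}{3} - \frac{2 b^{2}}{3}$ ($k{\left(b \right)} = \frac{4}{3} - \frac{\left(b^{2} + b b\right) + 257}{3} = \frac{4}{3} - \frac{\left(b^{2} + b^{2}\right) + 257}{3} = \frac{4}{3} - \frac{2 b^{2} + 257}{3} = \frac{4}{3} - \frac{257 + 2 b^{2}}{3} = \frac{4}{3} - \left(\frac{257}{3} + \frac{2 b^{2}}{3}\right) = - \frac{253}{3} - \frac{2 b^{2}}{3}$)
$- k{\left(- \frac{169}{189} \right)} = - (- \frac{253}{3} - \frac{2 \left(- \frac{169}{189}\right)^{2}}{3}) = - (- \frac{253}{3} - \frac{57122}{107163}) = \left(-1\right) \left(- \frac{9094535}{107163}\right) = \frac{9094535}{107163}$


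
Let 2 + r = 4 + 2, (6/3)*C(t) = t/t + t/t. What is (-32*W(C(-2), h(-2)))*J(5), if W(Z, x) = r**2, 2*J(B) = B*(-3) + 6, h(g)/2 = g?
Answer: 2304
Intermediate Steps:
h(g) = 2*g
J(B) = 3 - 3*B/2 (J(B) = (B*(-3) + 6)/2 = (-3*B + 6)/2 = (6 - 3*B)/2 = 3 - 3*B/2)
C(t) = 1 (C(t) = (t/t + t/t)/2 = (1 + 1)/2 = (1/2)*2 = 1)
r = 4 (r = -2 + (4 + 2) = -2 + 6 = 4)
W(Z, x) = 16 (W(Z, x) = 4**2 = 16)
(-32*W(C(-2), h(-2)))*J(5) = (-32*16)*(3 - 3/2*5) = -512*(3 - 15/2) = -512*(-9/2) = 2304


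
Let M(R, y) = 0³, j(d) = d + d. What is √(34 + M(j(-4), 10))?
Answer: √34 ≈ 5.8309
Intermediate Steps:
j(d) = 2*d
M(R, y) = 0
√(34 + M(j(-4), 10)) = √(34 + 0) = √34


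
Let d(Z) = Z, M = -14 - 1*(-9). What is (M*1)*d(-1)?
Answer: 5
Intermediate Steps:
M = -5 (M = -14 + 9 = -5)
(M*1)*d(-1) = -5*1*(-1) = -5*(-1) = 5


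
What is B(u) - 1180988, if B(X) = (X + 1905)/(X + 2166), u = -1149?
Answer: -133451560/113 ≈ -1.1810e+6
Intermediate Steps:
B(X) = (1905 + X)/(2166 + X)
B(u) - 1180988 = (1905 - 1149)/(2166 - 1149) - 1180988 = 756/1017 - 1180988 = (1/1017)*756 - 1180988 = 84/113 - 1180988 = -133451560/113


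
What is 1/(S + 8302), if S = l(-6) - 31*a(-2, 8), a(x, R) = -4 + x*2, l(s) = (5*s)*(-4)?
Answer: 1/8670 ≈ 0.00011534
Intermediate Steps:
l(s) = -20*s
a(x, R) = -4 + 2*x
S = 368 (S = -20*(-6) - 31*(-4 + 2*(-2)) = 120 - 31*(-4 - 4) = 120 - 31*(-8) = 120 + 248 = 368)
1/(S + 8302) = 1/(368 + 8302) = 1/8670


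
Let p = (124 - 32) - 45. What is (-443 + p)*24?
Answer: -9504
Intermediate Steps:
p = 47 (p = 92 - 45 = 47)
(-443 + p)*24 = (-443 + 47)*24 = -396*24 = -9504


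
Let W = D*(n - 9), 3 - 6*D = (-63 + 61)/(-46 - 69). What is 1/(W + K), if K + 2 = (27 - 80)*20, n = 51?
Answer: -115/119729 ≈ -0.00096050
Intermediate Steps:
D = 343/690 (D = ½ - (-63 + 61)/(6*(-46 - 69)) = ½ - (-1)/(3*(-115)) = ½ - (-1)*(-1)/(3*115) = ½ - ⅙*2/115 = ½ - 1/345 = 343/690 ≈ 0.49710)
W = 2401/115 (W = 343*(51 - 9)/690 = (343/690)*42 = 2401/115 ≈ 20.878)
K = -1062 (K = -2 + (27 - 80)*20 = -2 - 53*20 = -2 - 1060 = -1062)
1/(W + K) = 1/(2401/115 - 1062) = 1/(-119729/115) = -115/119729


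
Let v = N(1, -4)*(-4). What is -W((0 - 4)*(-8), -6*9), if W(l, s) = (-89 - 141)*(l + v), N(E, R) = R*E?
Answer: 11040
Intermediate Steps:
N(E, R) = E*R
v = 16 (v = (1*(-4))*(-4) = -4*(-4) = 16)
W(l, s) = -3680 - 230*l (W(l, s) = (-89 - 141)*(l + 16) = -230*(16 + l) = -3680 - 230*l)
-W((0 - 4)*(-8), -6*9) = -(-3680 - 230*(0 - 4)*(-8)) = -(-3680 - (-920)*(-8)) = -(-3680 - 230*32) = -(-3680 - 7360) = -1*(-11040) = 11040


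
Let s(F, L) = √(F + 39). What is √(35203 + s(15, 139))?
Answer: √(35203 + 3*√6) ≈ 187.64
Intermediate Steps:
s(F, L) = √(39 + F)
√(35203 + s(15, 139)) = √(35203 + √(39 + 15)) = √(35203 + √54) = √(35203 + 3*√6)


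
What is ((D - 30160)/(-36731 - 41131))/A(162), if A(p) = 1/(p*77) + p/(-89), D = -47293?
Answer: -14331206043/26222610923 ≈ -0.54652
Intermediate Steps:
A(p) = -p/89 + 1/(77*p) (A(p) = (1/77)/p + p*(-1/89) = 1/(77*p) - p/89 = -p/89 + 1/(77*p))
((D - 30160)/(-36731 - 41131))/A(162) = ((-47293 - 30160)/(-36731 - 41131))/(-1/89*162 + (1/77)/162) = (-77453/(-77862))/(-162/89 + (1/77)*(1/162)) = (-77453*(-1/77862))/(-162/89 + 1/12474) = 77453/(77862*(-2020699/1110186)) = (77453/77862)*(-1110186/2020699) = -14331206043/26222610923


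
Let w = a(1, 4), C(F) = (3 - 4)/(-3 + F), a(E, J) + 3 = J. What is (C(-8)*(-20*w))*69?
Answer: -1380/11 ≈ -125.45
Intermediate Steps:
a(E, J) = -3 + J
C(F) = -1/(-3 + F)
w = 1 (w = -3 + 4 = 1)
(C(-8)*(-20*w))*69 = ((-1/(-3 - 8))*(-20*1))*69 = (-1/(-11)*(-20))*69 = (-1*(-1/11)*(-20))*69 = ((1/11)*(-20))*69 = -20/11*69 = -1380/11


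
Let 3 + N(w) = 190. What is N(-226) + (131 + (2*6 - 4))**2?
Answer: 19508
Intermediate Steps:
N(w) = 187 (N(w) = -3 + 190 = 187)
N(-226) + (131 + (2*6 - 4))**2 = 187 + (131 + (2*6 - 4))**2 = 187 + (131 + (12 - 4))**2 = 187 + (131 + 8)**2 = 187 + 139**2 = 187 + 19321 = 19508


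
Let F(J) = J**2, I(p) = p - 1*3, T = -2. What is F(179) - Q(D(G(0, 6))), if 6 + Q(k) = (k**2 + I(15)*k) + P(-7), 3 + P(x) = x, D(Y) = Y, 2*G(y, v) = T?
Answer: 32068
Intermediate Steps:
G(y, v) = -1 (G(y, v) = (1/2)*(-2) = -1)
P(x) = -3 + x
I(p) = -3 + p (I(p) = p - 3 = -3 + p)
Q(k) = -16 + k**2 + 12*k (Q(k) = -6 + ((k**2 + (-3 + 15)*k) + (-3 - 7)) = -6 + ((k**2 + 12*k) - 10) = -6 + (-10 + k**2 + 12*k) = -16 + k**2 + 12*k)
F(179) - Q(D(G(0, 6))) = 179**2 - (-16 + (-1)**2 + 12*(-1)) = 32041 - (-16 + 1 - 12) = 32041 - 1*(-27) = 32041 + 27 = 32068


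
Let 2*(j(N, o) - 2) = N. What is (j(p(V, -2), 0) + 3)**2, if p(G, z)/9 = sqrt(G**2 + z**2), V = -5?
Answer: 2449/4 + 45*sqrt(29) ≈ 854.58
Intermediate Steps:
p(G, z) = 9*sqrt(G**2 + z**2)
j(N, o) = 2 + N/2
(j(p(V, -2), 0) + 3)**2 = ((2 + (9*sqrt((-5)**2 + (-2)**2))/2) + 3)**2 = ((2 + (9*sqrt(25 + 4))/2) + 3)**2 = ((2 + (9*sqrt(29))/2) + 3)**2 = ((2 + 9*sqrt(29)/2) + 3)**2 = (5 + 9*sqrt(29)/2)**2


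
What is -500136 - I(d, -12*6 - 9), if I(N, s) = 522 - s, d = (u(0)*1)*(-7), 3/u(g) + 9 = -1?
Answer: -500739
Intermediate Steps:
u(g) = -3/10 (u(g) = 3/(-9 - 1) = 3/(-10) = 3*(-1/10) = -3/10)
d = 21/10 (d = -3/10*1*(-7) = -3/10*(-7) = 21/10 ≈ 2.1000)
-500136 - I(d, -12*6 - 9) = -500136 - (522 - (-12*6 - 9)) = -500136 - (522 - (-72 - 9)) = -500136 - (522 - 1*(-81)) = -500136 - (522 + 81) = -500136 - 1*603 = -500136 - 603 = -500739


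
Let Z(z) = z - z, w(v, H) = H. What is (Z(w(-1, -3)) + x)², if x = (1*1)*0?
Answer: 0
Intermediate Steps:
x = 0 (x = 1*0 = 0)
Z(z) = 0
(Z(w(-1, -3)) + x)² = (0 + 0)² = 0² = 0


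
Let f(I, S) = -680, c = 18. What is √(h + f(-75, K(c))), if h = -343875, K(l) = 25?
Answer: I*√344555 ≈ 586.99*I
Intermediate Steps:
√(h + f(-75, K(c))) = √(-343875 - 680) = √(-344555) = I*√344555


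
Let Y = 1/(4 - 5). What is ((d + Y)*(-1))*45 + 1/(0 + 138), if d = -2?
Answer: 18631/138 ≈ 135.01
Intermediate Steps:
Y = -1 (Y = 1/(-1) = -1)
((d + Y)*(-1))*45 + 1/(0 + 138) = ((-2 - 1)*(-1))*45 + 1/(0 + 138) = -3*(-1)*45 + 1/138 = 3*45 + 1/138 = 135 + 1/138 = 18631/138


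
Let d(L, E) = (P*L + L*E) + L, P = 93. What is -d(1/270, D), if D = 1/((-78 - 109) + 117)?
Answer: -731/2100 ≈ -0.34810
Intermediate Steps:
D = -1/70 (D = 1/(-187 + 117) = 1/(-70) = -1/70 ≈ -0.014286)
d(L, E) = 94*L + E*L (d(L, E) = (93*L + L*E) + L = (93*L + E*L) + L = 94*L + E*L)
-d(1/270, D) = -(94 - 1/70)/270 = -6579/(270*70) = -1*731/2100 = -731/2100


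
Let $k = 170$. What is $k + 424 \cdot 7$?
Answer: $3138$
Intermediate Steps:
$k + 424 \cdot 7 = 170 + 424 \cdot 7 = 170 + 2968 = 3138$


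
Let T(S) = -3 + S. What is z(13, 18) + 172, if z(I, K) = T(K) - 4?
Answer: 183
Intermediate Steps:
z(I, K) = -7 + K (z(I, K) = (-3 + K) - 4 = -7 + K)
z(13, 18) + 172 = (-7 + 18) + 172 = 11 + 172 = 183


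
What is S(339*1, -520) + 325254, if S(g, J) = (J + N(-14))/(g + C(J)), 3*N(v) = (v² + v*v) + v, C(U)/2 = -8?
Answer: 105056648/323 ≈ 3.2525e+5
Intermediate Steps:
C(U) = -16 (C(U) = 2*(-8) = -16)
N(v) = v/3 + 2*v²/3 (N(v) = ((v² + v*v) + v)/3 = ((v² + v²) + v)/3 = (2*v² + v)/3 = (v + 2*v²)/3 = v/3 + 2*v²/3)
S(g, J) = (126 + J)/(-16 + g) (S(g, J) = (J + (⅓)*(-14)*(1 + 2*(-14)))/(g - 16) = (J + (⅓)*(-14)*(1 - 28))/(-16 + g) = (J + (⅓)*(-14)*(-27))/(-16 + g) = (J + 126)/(-16 + g) = (126 + J)/(-16 + g))
S(339*1, -520) + 325254 = (126 - 520)/(-16 + 339*1) + 325254 = -394/(-16 + 339) + 325254 = -394/323 + 325254 = 105056648/323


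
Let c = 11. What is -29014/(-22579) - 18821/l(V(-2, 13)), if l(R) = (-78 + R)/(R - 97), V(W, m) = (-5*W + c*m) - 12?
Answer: -18696383914/1422477 ≈ -13144.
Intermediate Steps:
V(W, m) = -12 - 5*W + 11*m (V(W, m) = (-5*W + 11*m) - 12 = -12 - 5*W + 11*m)
l(R) = (-78 + R)/(-97 + R)
-29014/(-22579) - 18821/l(V(-2, 13)) = -29014/(-22579) - 18821*(-97 + (-12 - 5*(-2) + 11*13))/(-78 + (-12 - 5*(-2) + 11*13)) = -29014*(-1/22579) - 18821*(-97 + (-12 + 10 + 143))/(-78 + (-12 + 10 + 143)) = 29014/22579 - 18821*(-97 + 141)/(-78 + 141) = 29014/22579 - 18821/(63/44) = 29014/22579 - 18821/((1/44)*63) = 29014/22579 - 18821/63/44 = 29014/22579 - 18821*44/63 = 29014/22579 - 828124/63 = -18696383914/1422477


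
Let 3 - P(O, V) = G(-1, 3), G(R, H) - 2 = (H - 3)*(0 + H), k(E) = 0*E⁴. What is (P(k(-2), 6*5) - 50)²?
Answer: 2401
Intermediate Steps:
k(E) = 0
G(R, H) = 2 + H*(-3 + H) (G(R, H) = 2 + (H - 3)*(0 + H) = 2 + (-3 + H)*H = 2 + H*(-3 + H))
P(O, V) = 1 (P(O, V) = 3 - (2 + 3² - 3*3) = 3 - (2 + 9 - 9) = 3 - 1*2 = 3 - 2 = 1)
(P(k(-2), 6*5) - 50)² = (1 - 50)² = (-49)² = 2401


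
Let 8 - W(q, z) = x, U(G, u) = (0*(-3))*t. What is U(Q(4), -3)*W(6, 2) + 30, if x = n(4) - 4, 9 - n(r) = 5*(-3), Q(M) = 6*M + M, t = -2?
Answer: 30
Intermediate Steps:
Q(M) = 7*M
n(r) = 24 (n(r) = 9 - 5*(-3) = 9 - 1*(-15) = 9 + 15 = 24)
x = 20 (x = 24 - 4 = 20)
U(G, u) = 0 (U(G, u) = (0*(-3))*(-2) = 0*(-2) = 0)
W(q, z) = -12 (W(q, z) = 8 - 1*20 = 8 - 20 = -12)
U(Q(4), -3)*W(6, 2) + 30 = 0*(-12) + 30 = 0 + 30 = 30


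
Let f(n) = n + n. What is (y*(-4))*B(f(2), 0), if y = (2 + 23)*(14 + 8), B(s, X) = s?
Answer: -8800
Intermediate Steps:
f(n) = 2*n
y = 550 (y = 25*22 = 550)
(y*(-4))*B(f(2), 0) = (550*(-4))*(2*2) = -2200*4 = -8800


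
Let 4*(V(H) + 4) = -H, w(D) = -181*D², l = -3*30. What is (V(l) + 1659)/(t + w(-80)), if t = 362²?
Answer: -305/186792 ≈ -0.0016328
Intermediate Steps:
l = -90
V(H) = -4 - H/4 (V(H) = -4 + (-H)/4 = -4 - H/4)
t = 131044
(V(l) + 1659)/(t + w(-80)) = ((-4 - ¼*(-90)) + 1659)/(131044 - 181*(-80)²) = ((-4 + 45/2) + 1659)/(131044 - 181*6400) = (37/2 + 1659)/(131044 - 1158400) = (3355/2)/(-1027356) = (3355/2)*(-1/1027356) = -305/186792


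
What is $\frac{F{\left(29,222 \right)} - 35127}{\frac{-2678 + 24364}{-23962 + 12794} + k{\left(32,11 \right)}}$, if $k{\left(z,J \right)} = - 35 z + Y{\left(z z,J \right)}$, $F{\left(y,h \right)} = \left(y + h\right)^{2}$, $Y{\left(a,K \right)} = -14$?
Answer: $- \frac{22235488}{906157} \approx -24.538$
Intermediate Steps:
$F{\left(y,h \right)} = \left(h + y\right)^{2}$
$k{\left(z,J \right)} = -14 - 35 z$ ($k{\left(z,J \right)} = - 35 z - 14 = -14 - 35 z$)
$\frac{F{\left(29,222 \right)} - 35127}{\frac{-2678 + 24364}{-23962 + 12794} + k{\left(32,11 \right)}} = \frac{\left(222 + 29\right)^{2} - 35127}{\frac{-2678 + 24364}{-23962 + 12794} - 1134} = \frac{251^{2} - 35127}{\frac{21686}{-11168} - 1134} = \frac{63001 - 35127}{21686 \left(- \frac{1}{11168}\right) - 1134} = \frac{27874}{- \frac{10843}{5584} - 1134} = \frac{27874}{- \frac{6343099}{5584}} = 27874 \left(- \frac{5584}{6343099}\right) = - \frac{22235488}{906157}$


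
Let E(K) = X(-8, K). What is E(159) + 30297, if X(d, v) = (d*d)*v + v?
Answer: 40632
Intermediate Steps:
X(d, v) = v + v*d² (X(d, v) = d²*v + v = v*d² + v = v + v*d²)
E(K) = 65*K (E(K) = K*(1 + (-8)²) = K*(1 + 64) = K*65 = 65*K)
E(159) + 30297 = 65*159 + 30297 = 10335 + 30297 = 40632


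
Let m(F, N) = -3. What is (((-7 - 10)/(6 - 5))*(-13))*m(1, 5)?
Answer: -663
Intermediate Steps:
(((-7 - 10)/(6 - 5))*(-13))*m(1, 5) = (((-7 - 10)/(6 - 5))*(-13))*(-3) = (-17/1*(-13))*(-3) = (-17*1*(-13))*(-3) = -17*(-13)*(-3) = 221*(-3) = -663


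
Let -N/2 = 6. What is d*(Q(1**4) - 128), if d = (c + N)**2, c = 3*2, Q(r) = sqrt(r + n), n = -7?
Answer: -4608 + 36*I*sqrt(6) ≈ -4608.0 + 88.182*I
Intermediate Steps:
N = -12 (N = -2*6 = -12)
Q(r) = sqrt(-7 + r) (Q(r) = sqrt(r - 7) = sqrt(-7 + r))
c = 6
d = 36 (d = (6 - 12)**2 = (-6)**2 = 36)
d*(Q(1**4) - 128) = 36*(sqrt(-7 + 1**4) - 128) = 36*(sqrt(-7 + 1) - 128) = 36*(sqrt(-6) - 128) = 36*(I*sqrt(6) - 128) = 36*(-128 + I*sqrt(6)) = -4608 + 36*I*sqrt(6)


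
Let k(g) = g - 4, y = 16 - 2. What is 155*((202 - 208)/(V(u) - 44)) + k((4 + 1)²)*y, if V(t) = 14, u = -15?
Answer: 325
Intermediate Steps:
y = 14
k(g) = -4 + g
155*((202 - 208)/(V(u) - 44)) + k((4 + 1)²)*y = 155*((202 - 208)/(14 - 44)) + (-4 + (4 + 1)²)*14 = 155*(-6/(-30)) + (-4 + 5²)*14 = 155*(-6*(-1/30)) + (-4 + 25)*14 = 155*(⅕) + 21*14 = 31 + 294 = 325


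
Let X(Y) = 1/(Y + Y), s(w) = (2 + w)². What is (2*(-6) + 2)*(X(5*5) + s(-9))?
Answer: -2451/5 ≈ -490.20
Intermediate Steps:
X(Y) = 1/(2*Y)
(2*(-6) + 2)*(X(5*5) + s(-9)) = (2*(-6) + 2)*(1/(2*((5*5))) + (2 - 9)²) = (-12 + 2)*((½)/25 + (-7)²) = -10*((½)*(1/25) + 49) = -10*(1/50 + 49) = -10*2451/50 = -2451/5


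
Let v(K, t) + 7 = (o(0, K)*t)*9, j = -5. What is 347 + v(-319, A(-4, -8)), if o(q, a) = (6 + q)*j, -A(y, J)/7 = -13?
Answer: -24230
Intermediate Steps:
A(y, J) = 91 (A(y, J) = -7*(-13) = 91)
o(q, a) = -30 - 5*q (o(q, a) = (6 + q)*(-5) = -30 - 5*q)
v(K, t) = -7 - 270*t (v(K, t) = -7 + ((-30 - 5*0)*t)*9 = -7 + ((-30 + 0)*t)*9 = -7 - 30*t*9 = -7 - 270*t)
347 + v(-319, A(-4, -8)) = 347 + (-7 - 270*91) = 347 + (-7 - 24570) = 347 - 24577 = -24230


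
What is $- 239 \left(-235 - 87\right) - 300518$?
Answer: $-223560$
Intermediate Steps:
$- 239 \left(-235 - 87\right) - 300518 = \left(-239\right) \left(-322\right) - 300518 = 76958 - 300518 = -223560$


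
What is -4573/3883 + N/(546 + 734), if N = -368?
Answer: -455149/310640 ≈ -1.4652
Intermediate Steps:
-4573/3883 + N/(546 + 734) = -4573/3883 - 368/(546 + 734) = -4573*1/3883 - 368/1280 = -4573/3883 - 368*1/1280 = -4573/3883 - 23/80 = -455149/310640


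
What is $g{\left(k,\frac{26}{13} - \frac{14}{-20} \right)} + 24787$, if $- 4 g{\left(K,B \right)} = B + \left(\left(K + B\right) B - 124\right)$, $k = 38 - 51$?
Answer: $\frac{9929711}{400} \approx 24824.0$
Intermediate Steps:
$k = -13$
$g{\left(K,B \right)} = 31 - \frac{B}{4} - \frac{B \left(B + K\right)}{4}$ ($g{\left(K,B \right)} = - \frac{B + \left(\left(K + B\right) B - 124\right)}{4} = - \frac{B + \left(\left(B + K\right) B - 124\right)}{4} = - \frac{B + \left(B \left(B + K\right) - 124\right)}{4} = - \frac{B + \left(-124 + B \left(B + K\right)\right)}{4} = - \frac{-124 + B + B \left(B + K\right)}{4} = 31 - \frac{B}{4} - \frac{B \left(B + K\right)}{4}$)
$g{\left(k,\frac{26}{13} - \frac{14}{-20} \right)} + 24787 = \left(31 - \frac{\frac{26}{13} - \frac{14}{-20}}{4} - \frac{\left(\frac{26}{13} - \frac{14}{-20}\right)^{2}}{4} - \frac{1}{4} \left(\frac{26}{13} - \frac{14}{-20}\right) \left(-13\right)\right) + 24787 = \left(31 - \frac{26 \cdot \frac{1}{13} - - \frac{7}{10}}{4} - \frac{\left(26 \cdot \frac{1}{13} - - \frac{7}{10}\right)^{2}}{4} - \frac{1}{4} \left(26 \cdot \frac{1}{13} - - \frac{7}{10}\right) \left(-13\right)\right) + 24787 = \left(31 - \frac{2 + \frac{7}{10}}{4} - \frac{\left(2 + \frac{7}{10}\right)^{2}}{4} - \frac{1}{4} \left(2 + \frac{7}{10}\right) \left(-13\right)\right) + 24787 = \left(31 - \frac{27}{40} - \frac{\left(\frac{27}{10}\right)^{2}}{4} - \frac{27}{40} \left(-13\right)\right) + 24787 = \left(31 - \frac{27}{40} - \frac{729}{400} + \frac{351}{40}\right) + 24787 = \frac{14911}{400} + 24787 = \frac{9929711}{400}$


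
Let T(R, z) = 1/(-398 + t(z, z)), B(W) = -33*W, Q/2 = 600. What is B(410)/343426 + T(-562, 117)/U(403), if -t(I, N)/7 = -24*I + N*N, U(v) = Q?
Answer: -621554841713/15776647014000 ≈ -0.039397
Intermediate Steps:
Q = 1200 (Q = 2*600 = 1200)
U(v) = 1200
t(I, N) = -7*N² + 168*I (t(I, N) = -7*(-24*I + N*N) = -7*(-24*I + N²) = -7*(N² - 24*I) = -7*N² + 168*I)
T(R, z) = 1/(-398 - 7*z² + 168*z) (T(R, z) = 1/(-398 + (-7*z² + 168*z)) = 1/(-398 - 7*z² + 168*z))
B(410)/343426 + T(-562, 117)/U(403) = -33*410/343426 - 1/(398 - 168*117 + 7*117²)/1200 = -13530*1/343426 - 1/(398 - 19656 + 7*13689)*(1/1200) = -6765/171713 - 1/(398 - 19656 + 95823)*(1/1200) = -6765/171713 - 1/76565*(1/1200) = -6765/171713 - 1*1/76565*(1/1200) = -6765/171713 - 1/76565*1/1200 = -6765/171713 - 1/91878000 = -621554841713/15776647014000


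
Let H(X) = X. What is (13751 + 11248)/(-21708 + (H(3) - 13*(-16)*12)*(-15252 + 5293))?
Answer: -8333/8303083 ≈ -0.0010036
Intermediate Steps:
(13751 + 11248)/(-21708 + (H(3) - 13*(-16)*12)*(-15252 + 5293)) = (13751 + 11248)/(-21708 + (3 - 13*(-16)*12)*(-15252 + 5293)) = 24999/(-21708 + (3 + 208*12)*(-9959)) = 24999/(-21708 + (3 + 2496)*(-9959)) = 24999/(-21708 + 2499*(-9959)) = 24999/(-21708 - 24887541) = 24999/(-24909249) = 24999*(-1/24909249) = -8333/8303083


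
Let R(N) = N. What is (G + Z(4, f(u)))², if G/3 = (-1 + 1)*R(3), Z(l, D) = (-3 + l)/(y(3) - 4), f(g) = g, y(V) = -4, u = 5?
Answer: 1/64 ≈ 0.015625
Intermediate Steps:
Z(l, D) = 3/8 - l/8 (Z(l, D) = (-3 + l)/(-4 - 4) = (-3 + l)/(-8) = (-3 + l)*(-⅛) = 3/8 - l/8)
G = 0 (G = 3*((-1 + 1)*3) = 3*(0*3) = 3*0 = 0)
(G + Z(4, f(u)))² = (0 + (3/8 - ⅛*4))² = (0 + (3/8 - ½))² = (0 - ⅛)² = (-⅛)² = 1/64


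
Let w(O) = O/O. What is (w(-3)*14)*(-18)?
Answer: -252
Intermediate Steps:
w(O) = 1
(w(-3)*14)*(-18) = (1*14)*(-18) = 14*(-18) = -252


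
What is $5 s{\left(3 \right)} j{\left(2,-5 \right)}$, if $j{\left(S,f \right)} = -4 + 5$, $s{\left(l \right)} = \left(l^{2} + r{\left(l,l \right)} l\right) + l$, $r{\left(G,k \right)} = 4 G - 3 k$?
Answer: $105$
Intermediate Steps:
$r{\left(G,k \right)} = - 3 k + 4 G$
$s{\left(l \right)} = l + 2 l^{2}$ ($s{\left(l \right)} = \left(l^{2} + \left(- 3 l + 4 l\right) l\right) + l = \left(l^{2} + l l\right) + l = \left(l^{2} + l^{2}\right) + l = 2 l^{2} + l = l + 2 l^{2}$)
$j{\left(S,f \right)} = 1$
$5 s{\left(3 \right)} j{\left(2,-5 \right)} = 5 \cdot 3 \left(1 + 2 \cdot 3\right) 1 = 5 \cdot 3 \left(1 + 6\right) 1 = 5 \cdot 3 \cdot 7 \cdot 1 = 5 \cdot 21 \cdot 1 = 105 \cdot 1 = 105$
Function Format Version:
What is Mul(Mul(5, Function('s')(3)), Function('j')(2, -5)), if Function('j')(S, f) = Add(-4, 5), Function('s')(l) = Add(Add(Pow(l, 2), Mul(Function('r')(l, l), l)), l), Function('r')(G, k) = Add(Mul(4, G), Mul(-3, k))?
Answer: 105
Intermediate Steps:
Function('r')(G, k) = Add(Mul(-3, k), Mul(4, G))
Function('s')(l) = Add(l, Mul(2, Pow(l, 2))) (Function('s')(l) = Add(Add(Pow(l, 2), Mul(Add(Mul(-3, l), Mul(4, l)), l)), l) = Add(Add(Pow(l, 2), Mul(l, l)), l) = Add(Add(Pow(l, 2), Pow(l, 2)), l) = Add(Mul(2, Pow(l, 2)), l) = Add(l, Mul(2, Pow(l, 2))))
Function('j')(S, f) = 1
Mul(Mul(5, Function('s')(3)), Function('j')(2, -5)) = Mul(Mul(5, Mul(3, Add(1, Mul(2, 3)))), 1) = Mul(Mul(5, Mul(3, Add(1, 6))), 1) = Mul(Mul(5, Mul(3, 7)), 1) = Mul(Mul(5, 21), 1) = Mul(105, 1) = 105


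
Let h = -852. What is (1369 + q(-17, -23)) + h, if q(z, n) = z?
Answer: 500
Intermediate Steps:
(1369 + q(-17, -23)) + h = (1369 - 17) - 852 = 1352 - 852 = 500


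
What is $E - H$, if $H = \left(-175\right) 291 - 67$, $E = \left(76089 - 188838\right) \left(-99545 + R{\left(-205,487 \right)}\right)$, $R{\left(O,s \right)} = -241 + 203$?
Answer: $11227934659$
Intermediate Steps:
$R{\left(O,s \right)} = -38$
$E = 11227883667$ ($E = \left(76089 - 188838\right) \left(-99545 - 38\right) = \left(-112749\right) \left(-99583\right) = 11227883667$)
$H = -50992$ ($H = -50925 - 67 = -50992$)
$E - H = 11227883667 - -50992 = 11227883667 + 50992 = 11227934659$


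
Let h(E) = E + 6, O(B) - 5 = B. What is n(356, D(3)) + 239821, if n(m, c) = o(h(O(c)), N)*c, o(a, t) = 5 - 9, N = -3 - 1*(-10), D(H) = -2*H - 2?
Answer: 239853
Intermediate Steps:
O(B) = 5 + B
D(H) = -2 - 2*H
h(E) = 6 + E
N = 7 (N = -3 + 10 = 7)
o(a, t) = -4
n(m, c) = -4*c
n(356, D(3)) + 239821 = -4*(-2 - 2*3) + 239821 = -4*(-2 - 6) + 239821 = -4*(-8) + 239821 = 32 + 239821 = 239853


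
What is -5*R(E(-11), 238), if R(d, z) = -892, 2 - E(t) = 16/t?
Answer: 4460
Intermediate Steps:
E(t) = 2 - 16/t
-5*R(E(-11), 238) = -5*(-892) = 4460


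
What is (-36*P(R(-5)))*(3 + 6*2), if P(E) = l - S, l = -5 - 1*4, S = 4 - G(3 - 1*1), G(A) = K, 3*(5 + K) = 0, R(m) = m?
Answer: 9720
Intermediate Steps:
K = -5 (K = -5 + (⅓)*0 = -5 + 0 = -5)
G(A) = -5
S = 9 (S = 4 - 1*(-5) = 4 + 5 = 9)
l = -9 (l = -5 - 4 = -9)
P(E) = -18 (P(E) = -9 - 1*9 = -9 - 9 = -18)
(-36*P(R(-5)))*(3 + 6*2) = (-36*(-18))*(3 + 6*2) = 648*(3 + 12) = 648*15 = 9720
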